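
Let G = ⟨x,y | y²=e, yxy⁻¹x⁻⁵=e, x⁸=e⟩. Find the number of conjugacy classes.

The conjugacy classes (representative and size) are:
  [e] (size 1), [x⁵] (size 2), [x²] (size 1), [x⁷] (size 2), [x⁴] (size 1), [x⁶] (size 1), [y] (size 2), [x⁵y] (size 2), [x²y] (size 2), [x³y] (size 2).
Class equation: 1 + 2 + 1 + 2 + 1 + 1 + 2 + 2 + 2 + 2 = 16 = |G|. So G has 10 conjugacy classes.

Answer: 10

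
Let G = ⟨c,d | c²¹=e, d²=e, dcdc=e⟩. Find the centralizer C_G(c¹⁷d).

⟨c¹⁷d⟩ ⊆ C_G(c¹⁷d) since powers of c¹⁷d commute with c¹⁷d; so |C_G(c¹⁷d)| ≥ |⟨c¹⁷d⟩| = 2.
By orbit–stabilizer, |C_G(c¹⁷d)| = |G| / |conj. class of c¹⁷d| = 42 / 21 = 2.
The 2 elements commuting with c¹⁷d are {e, c¹⁷d}.

Answer: {e, c¹⁷d}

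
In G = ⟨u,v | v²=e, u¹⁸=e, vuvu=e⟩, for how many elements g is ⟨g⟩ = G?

⟨g⟩ = G would require ord(g) = |G| = 36, but the maximum element order in G is 18 < 36. So G is not cyclic and no single element generates it: the count is 0.

Answer: 0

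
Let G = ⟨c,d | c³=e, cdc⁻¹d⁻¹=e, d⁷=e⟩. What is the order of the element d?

Compute successive powers until reaching e:
  d¹ = d, d² = d², d³ = d³, d⁴ = d⁴, d⁵ = d⁵, d⁶ = d⁶, d⁷ = e.
The smallest positive k with dᵏ = e is 7.

Answer: 7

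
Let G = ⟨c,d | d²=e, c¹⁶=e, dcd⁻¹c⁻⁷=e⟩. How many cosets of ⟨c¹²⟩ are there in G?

First find ord(c¹²) by computing successive powers:
  (c¹²)¹ = c¹², (c¹²)² = c⁸, (c¹²)³ = c⁴, (c¹²)⁴ = e.
So |⟨c¹²⟩| = ord(c¹²) = 4. With |G| = 32, by Lagrange [G : ⟨c¹²⟩] = 32/4 = 8.

Answer: 8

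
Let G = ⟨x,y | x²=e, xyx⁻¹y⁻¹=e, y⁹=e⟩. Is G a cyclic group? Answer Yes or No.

|G| = 18. The element xy has order 18 (its powers give 18 distinct elements), so ⟨xy⟩ = G and G is cyclic.

Answer: Yes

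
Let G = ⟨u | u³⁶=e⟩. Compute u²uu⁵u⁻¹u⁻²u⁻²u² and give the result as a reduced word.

Multiply left to right, reducing at each step:
  (u²) · u = u³
  (u³) · u⁵ = u⁸
  (u⁸) · u⁻¹ = u⁷
  (u⁷) · u⁻² = u⁵
  (u⁵) · u⁻² = u³
  (u³) · u² = u⁵

Answer: u⁵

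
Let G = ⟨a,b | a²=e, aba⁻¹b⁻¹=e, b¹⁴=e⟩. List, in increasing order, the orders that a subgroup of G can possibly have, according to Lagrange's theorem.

|G| = 28 = 2² · 7. By Lagrange's theorem the order of any subgroup divides 28; the divisors of 28 are 1, 2, 4, 7, 14, 28.

Answer: 1, 2, 4, 7, 14, 28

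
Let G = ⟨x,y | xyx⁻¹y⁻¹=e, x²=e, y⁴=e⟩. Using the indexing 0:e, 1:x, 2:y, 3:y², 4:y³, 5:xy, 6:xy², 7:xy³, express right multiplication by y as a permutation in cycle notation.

(0 2 3 4)(1 5 6 7)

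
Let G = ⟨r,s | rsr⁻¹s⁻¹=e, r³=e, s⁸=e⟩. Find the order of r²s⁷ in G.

Compute successive powers until reaching e:
  (r²s⁷)¹ = r²s⁷, (r²s⁷)² = rs⁶, (r²s⁷)³ = s⁵, (r²s⁷)⁴ = r²s⁴, (r²s⁷)⁵ = rs³, (r²s⁷)⁶ = s², (r²s⁷)⁷ = r²s, (r²s⁷)⁸ = r, (r²s⁷)⁹ = s⁷, (r²s⁷)¹⁰ = r²s⁶, (r²s⁷)¹¹ = rs⁵, (r²s⁷)¹² = s⁴, (r²s⁷)¹³ = r²s³, (r²s⁷)¹⁴ = rs², (r²s⁷)¹⁵ = s, (r²s⁷)¹⁶ = r², (r²s⁷)¹⁷ = rs⁷, (r²s⁷)¹⁸ = s⁶, (r²s⁷)¹⁹ = r²s⁵, (r²s⁷)²⁰ = rs⁴, (r²s⁷)²¹ = s³, (r²s⁷)²² = r²s², (r²s⁷)²³ = rs, (r²s⁷)²⁴ = e.
The smallest positive k with (r²s⁷)ᵏ = e is 24.

Answer: 24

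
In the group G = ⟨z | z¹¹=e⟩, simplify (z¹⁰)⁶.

Compute successive powers of (z¹⁰), reducing at each step:
  (z¹⁰)²: (z¹⁰) · z¹⁰ = z⁹
  (z¹⁰)³: (z⁹) · z¹⁰ = z⁸
  (z¹⁰)⁴: (z⁸) · z¹⁰ = z⁷
  (z¹⁰)⁵: (z⁷) · z¹⁰ = z⁶
  (z¹⁰)⁶: (z⁶) · z¹⁰ = z⁵

Answer: z⁵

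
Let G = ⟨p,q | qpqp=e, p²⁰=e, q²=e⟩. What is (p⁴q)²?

Compute successive powers of (p⁴q), reducing at each step:
  (p⁴q)²: (p⁴q) · p⁴ = q;   q · q = e

Answer: e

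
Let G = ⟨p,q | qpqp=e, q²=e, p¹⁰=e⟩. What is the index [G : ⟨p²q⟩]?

First find ord(p²q) by computing successive powers:
  (p²q)¹ = p²q, (p²q)² = e.
So |⟨p²q⟩| = ord(p²q) = 2. With |G| = 20, by Lagrange [G : ⟨p²q⟩] = 20/2 = 10.

Answer: 10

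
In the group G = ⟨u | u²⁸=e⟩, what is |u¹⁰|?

Compute successive powers until reaching e:
  (u¹⁰)¹ = u¹⁰, (u¹⁰)² = u²⁰, (u¹⁰)³ = u², (u¹⁰)⁴ = u¹², (u¹⁰)⁵ = u²², (u¹⁰)⁶ = u⁴, (u¹⁰)⁷ = u¹⁴, (u¹⁰)⁸ = u²⁴, (u¹⁰)⁹ = u⁶, (u¹⁰)¹⁰ = u¹⁶, (u¹⁰)¹¹ = u²⁶, (u¹⁰)¹² = u⁸, (u¹⁰)¹³ = u¹⁸, (u¹⁰)¹⁴ = e.
The smallest positive k with (u¹⁰)ᵏ = e is 14.

Answer: 14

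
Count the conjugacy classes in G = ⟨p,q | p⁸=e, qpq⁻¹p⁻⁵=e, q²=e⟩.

The conjugacy classes (representative and size) are:
  [e] (size 1), [p⁵] (size 2), [p²] (size 1), [p⁷] (size 2), [p⁴] (size 1), [p⁶] (size 1), [q] (size 2), [p⁵q] (size 2), [p²q] (size 2), [p³q] (size 2).
Class equation: 1 + 2 + 1 + 2 + 1 + 1 + 2 + 2 + 2 + 2 = 16 = |G|. So G has 10 conjugacy classes.

Answer: 10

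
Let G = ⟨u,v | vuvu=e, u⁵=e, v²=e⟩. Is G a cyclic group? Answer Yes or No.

Every cyclic group is abelian. But u·v = uv while v·u = u⁴v, so u·v ≠ v·u and G is not abelian. Hence G is not cyclic.

Answer: No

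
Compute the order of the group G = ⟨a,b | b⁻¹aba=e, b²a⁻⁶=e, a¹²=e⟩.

Enumerate words in the generators, reducing via the relations: the distinct elements are
  {a, b, e, ab, a², a³, a⁴, a⁵, a⁶, a⁷, a⁸, a⁹, a²b, a³b, a¹¹, a¹⁰, a⁴b, a⁵b, b⁻¹, ab⁻¹, a²b⁻¹, a³b⁻¹, a⁴b⁻¹, a⁵b⁻¹}.
No further products give new elements, so |G| = 24.

Answer: 24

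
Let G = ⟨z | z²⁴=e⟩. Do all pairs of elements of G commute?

G has a single generator, so G is cyclic and hence abelian.

Answer: Yes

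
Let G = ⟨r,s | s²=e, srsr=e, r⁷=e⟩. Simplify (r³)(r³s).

Compute (r³) · (r³s) by multiplying left to right and reducing via the relations at each step:
  (r³) · r³ = r⁶
  (r⁶) · s = r⁶s

Answer: r⁶s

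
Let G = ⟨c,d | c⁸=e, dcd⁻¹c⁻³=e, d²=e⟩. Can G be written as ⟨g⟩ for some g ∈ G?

Every cyclic group is abelian. But c·d = cd while d·c = c³d, so c·d ≠ d·c and G is not abelian. Hence G is not cyclic.

Answer: No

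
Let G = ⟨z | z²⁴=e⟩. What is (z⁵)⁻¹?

The order of (z⁵) is 24 (smallest k with (z⁵)ᵏ = e), so (z⁵)⁻¹ = (z⁵)²³ = z¹⁹.
Check: (z⁵) · (z¹⁹) → (z⁵) · z¹⁹ = e, giving e as required.

Answer: z¹⁹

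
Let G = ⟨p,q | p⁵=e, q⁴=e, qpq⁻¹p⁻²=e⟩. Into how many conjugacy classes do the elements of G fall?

The conjugacy classes (representative and size) are:
  [e] (size 1), [p⁴] (size 4), [p²q] (size 5), [q²] (size 5), [p³q³] (size 5).
Class equation: 1 + 4 + 5 + 5 + 5 = 20 = |G|. So G has 5 conjugacy classes.

Answer: 5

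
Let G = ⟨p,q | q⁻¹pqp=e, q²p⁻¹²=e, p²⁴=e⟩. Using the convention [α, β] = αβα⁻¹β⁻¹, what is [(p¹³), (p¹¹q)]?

[(p¹³), (p¹¹q)] = (p¹³)·(p¹¹q)·(p¹³)⁻¹·(p¹¹q)⁻¹.
  (p¹³) · (p¹¹q) = q
  q · (p¹¹) = pq⁻¹
  (pq⁻¹) · (p¹¹q⁻¹) = p²

Answer: p²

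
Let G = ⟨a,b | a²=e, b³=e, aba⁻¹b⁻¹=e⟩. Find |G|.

Enumerate words in the generators, reducing via the relations: the distinct elements are
  {a, b, e, ab, b², ab²}.
No further products give new elements, so |G| = 6.

Answer: 6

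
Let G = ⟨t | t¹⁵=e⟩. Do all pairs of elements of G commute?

G has a single generator, so G is cyclic and hence abelian.

Answer: Yes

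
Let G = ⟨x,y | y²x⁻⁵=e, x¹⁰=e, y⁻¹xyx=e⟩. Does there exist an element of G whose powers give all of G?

Every cyclic group is abelian. But x·y = xy while y·x = x⁴y⁻¹, so x·y ≠ y·x and G is not abelian. Hence G is not cyclic.

Answer: No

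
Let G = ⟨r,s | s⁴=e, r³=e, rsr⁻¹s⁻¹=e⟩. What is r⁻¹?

The order of r is 3 (smallest k with rᵏ = e), so r⁻¹ = r² = r².
Check: r · (r²) → r · r² = e, giving e as required.

Answer: r²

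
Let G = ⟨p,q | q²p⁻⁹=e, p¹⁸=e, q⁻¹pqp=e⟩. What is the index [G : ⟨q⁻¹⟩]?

First find ord(q⁻¹) by computing successive powers:
  (q⁻¹)¹ = q⁻¹, (q⁻¹)² = p⁹, (q⁻¹)³ = q, (q⁻¹)⁴ = e.
So |⟨q⁻¹⟩| = ord(q⁻¹) = 4. With |G| = 36, by Lagrange [G : ⟨q⁻¹⟩] = 36/4 = 9.

Answer: 9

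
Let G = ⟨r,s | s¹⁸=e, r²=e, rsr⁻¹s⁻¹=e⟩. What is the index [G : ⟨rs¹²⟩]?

First find ord(rs¹²) by computing successive powers:
  (rs¹²)¹ = rs¹², (rs¹²)² = s⁶, (rs¹²)³ = r, (rs¹²)⁴ = s¹², (rs¹²)⁵ = rs⁶, (rs¹²)⁶ = e.
So |⟨rs¹²⟩| = ord(rs¹²) = 6. With |G| = 36, by Lagrange [G : ⟨rs¹²⟩] = 36/6 = 6.

Answer: 6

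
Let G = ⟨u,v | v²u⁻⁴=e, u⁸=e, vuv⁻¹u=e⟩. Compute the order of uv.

Compute successive powers until reaching e:
  (uv)¹ = uv, (uv)² = u⁴, (uv)³ = uv⁻¹, (uv)⁴ = e.
The smallest positive k with (uv)ᵏ = e is 4.

Answer: 4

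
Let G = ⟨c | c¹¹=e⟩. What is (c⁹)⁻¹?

The order of (c⁹) is 11 (smallest k with (c⁹)ᵏ = e), so (c⁹)⁻¹ = (c⁹)¹⁰ = c².
Check: (c⁹) · (c²) → (c⁹) · c² = e, giving e as required.

Answer: c²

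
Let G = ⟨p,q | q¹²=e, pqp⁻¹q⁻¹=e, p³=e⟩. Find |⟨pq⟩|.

|⟨pq⟩| equals the order of pq. Compute successive powers until reaching e:
  (pq)¹ = pq, (pq)² = p²q², (pq)³ = q³, (pq)⁴ = pq⁴, (pq)⁵ = p²q⁵, (pq)⁶ = q⁶, (pq)⁷ = pq⁷, (pq)⁸ = p²q⁸, (pq)⁹ = q⁹, (pq)¹⁰ = pq¹⁰, (pq)¹¹ = p²q¹¹, (pq)¹² = e.
The smallest positive k with (pq)ᵏ = e is 12, so |⟨pq⟩| = 12.

Answer: 12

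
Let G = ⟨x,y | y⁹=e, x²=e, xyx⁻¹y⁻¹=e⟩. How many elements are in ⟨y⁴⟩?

|⟨y⁴⟩| equals the order of y⁴. Compute successive powers until reaching e:
  (y⁴)¹ = y⁴, (y⁴)² = y⁸, (y⁴)³ = y³, (y⁴)⁴ = y⁷, (y⁴)⁵ = y², (y⁴)⁶ = y⁶, (y⁴)⁷ = y, (y⁴)⁸ = y⁵, (y⁴)⁹ = e.
The smallest positive k with (y⁴)ᵏ = e is 9, so |⟨y⁴⟩| = 9.

Answer: 9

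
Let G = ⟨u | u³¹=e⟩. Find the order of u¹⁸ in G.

Compute successive powers until reaching e:
  (u¹⁸)¹ = u¹⁸, (u¹⁸)² = u⁵, (u¹⁸)³ = u²³, (u¹⁸)⁴ = u¹⁰, (u¹⁸)⁵ = u²⁸, (u¹⁸)⁶ = u¹⁵, (u¹⁸)⁷ = u², (u¹⁸)⁸ = u²⁰, (u¹⁸)⁹ = u⁷, (u¹⁸)¹⁰ = u²⁵, (u¹⁸)¹¹ = u¹², (u¹⁸)¹² = u³⁰, (u¹⁸)¹³ = u¹⁷, (u¹⁸)¹⁴ = u⁴, (u¹⁸)¹⁵ = u²², (u¹⁸)¹⁶ = u⁹, (u¹⁸)¹⁷ = u²⁷, (u¹⁸)¹⁸ = u¹⁴, (u¹⁸)¹⁹ = u, (u¹⁸)²⁰ = u¹⁹, (u¹⁸)²¹ = u⁶, (u¹⁸)²² = u²⁴, (u¹⁸)²³ = u¹¹, (u¹⁸)²⁴ = u²⁹, (u¹⁸)²⁵ = u¹⁶, (u¹⁸)²⁶ = u³, (u¹⁸)²⁷ = u²¹, (u¹⁸)²⁸ = u⁸, (u¹⁸)²⁹ = u²⁶, (u¹⁸)³⁰ = u¹³, (u¹⁸)³¹ = e.
The smallest positive k with (u¹⁸)ᵏ = e is 31.

Answer: 31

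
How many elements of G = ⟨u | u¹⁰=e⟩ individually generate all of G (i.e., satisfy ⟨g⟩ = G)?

G is cyclic of order 10. An element generates G iff its order is 10, and a cyclic group of order 10 has exactly φ(10) = 4 such elements.

Answer: 4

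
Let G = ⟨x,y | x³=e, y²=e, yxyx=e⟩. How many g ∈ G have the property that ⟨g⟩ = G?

⟨g⟩ = G would require ord(g) = |G| = 6, but the maximum element order in G is 3 < 6. So G is not cyclic and no single element generates it: the count is 0.

Answer: 0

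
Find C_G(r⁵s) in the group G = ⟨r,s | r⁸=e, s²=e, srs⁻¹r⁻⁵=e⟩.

⟨r⁵s⟩ ⊆ C_G(r⁵s) since powers of r⁵s commute with r⁵s; so |C_G(r⁵s)| ≥ |⟨r⁵s⟩| = 8.
By orbit–stabilizer, |C_G(r⁵s)| = |G| / |conj. class of r⁵s| = 16 / 2 = 8.
The 8 elements commuting with r⁵s are {e, r², r⁴, r⁶, r⁵s, rs, r⁷s, r³s}.

Answer: {e, r², r⁴, r⁶, r⁵s, rs, r⁷s, r³s}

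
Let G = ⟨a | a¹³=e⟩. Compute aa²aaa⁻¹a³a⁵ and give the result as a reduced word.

Multiply left to right, reducing at each step:
  a · a² = a³
  (a³) · a = a⁴
  (a⁴) · a = a⁵
  (a⁵) · a⁻¹ = a⁴
  (a⁴) · a³ = a⁷
  (a⁷) · a⁵ = a¹²

Answer: a¹²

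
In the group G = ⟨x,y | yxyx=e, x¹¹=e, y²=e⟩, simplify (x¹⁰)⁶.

Compute successive powers of (x¹⁰), reducing at each step:
  (x¹⁰)²: (x¹⁰) · x¹⁰ = x⁹
  (x¹⁰)³: (x⁹) · x¹⁰ = x⁸
  (x¹⁰)⁴: (x⁸) · x¹⁰ = x⁷
  (x¹⁰)⁵: (x⁷) · x¹⁰ = x⁶
  (x¹⁰)⁶: (x⁶) · x¹⁰ = x⁵

Answer: x⁵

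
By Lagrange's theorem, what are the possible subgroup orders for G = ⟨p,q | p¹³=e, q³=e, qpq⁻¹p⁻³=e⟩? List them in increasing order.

|G| = 39 = 3 · 13. By Lagrange's theorem the order of any subgroup divides 39; the divisors of 39 are 1, 3, 13, 39.

Answer: 1, 3, 13, 39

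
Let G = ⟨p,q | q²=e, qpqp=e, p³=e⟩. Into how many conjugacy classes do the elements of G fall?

The conjugacy classes (representative and size) are:
  [e] (size 1), [p] (size 2), [pq] (size 3).
Class equation: 1 + 2 + 3 = 6 = |G|. So G has 3 conjugacy classes.

Answer: 3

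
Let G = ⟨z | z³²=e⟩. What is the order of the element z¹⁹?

Compute successive powers until reaching e:
  (z¹⁹)¹ = z¹⁹, (z¹⁹)² = z⁶, (z¹⁹)³ = z²⁵, (z¹⁹)⁴ = z¹², (z¹⁹)⁵ = z³¹, (z¹⁹)⁶ = z¹⁸, (z¹⁹)⁷ = z⁵, (z¹⁹)⁸ = z²⁴, (z¹⁹)⁹ = z¹¹, (z¹⁹)¹⁰ = z³⁰, (z¹⁹)¹¹ = z¹⁷, (z¹⁹)¹² = z⁴, (z¹⁹)¹³ = z²³, (z¹⁹)¹⁴ = z¹⁰, (z¹⁹)¹⁵ = z²⁹, (z¹⁹)¹⁶ = z¹⁶, (z¹⁹)¹⁷ = z³, (z¹⁹)¹⁸ = z²², (z¹⁹)¹⁹ = z⁹, (z¹⁹)²⁰ = z²⁸, (z¹⁹)²¹ = z¹⁵, (z¹⁹)²² = z², (z¹⁹)²³ = z²¹, (z¹⁹)²⁴ = z⁸, (z¹⁹)²⁵ = z²⁷, (z¹⁹)²⁶ = z¹⁴, (z¹⁹)²⁷ = z, (z¹⁹)²⁸ = z²⁰, (z¹⁹)²⁹ = z⁷, (z¹⁹)³⁰ = z²⁶, (z¹⁹)³¹ = z¹³, (z¹⁹)³² = e.
The smallest positive k with (z¹⁹)ᵏ = e is 32.

Answer: 32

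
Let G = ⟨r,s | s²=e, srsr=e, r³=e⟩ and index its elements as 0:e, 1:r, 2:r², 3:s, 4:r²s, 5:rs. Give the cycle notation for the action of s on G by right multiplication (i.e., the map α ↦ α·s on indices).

(0 3)(1 5)(2 4)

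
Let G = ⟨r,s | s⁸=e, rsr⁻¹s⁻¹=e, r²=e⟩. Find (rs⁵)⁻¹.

The order of (rs⁵) is 8 (smallest k with (rs⁵)ᵏ = e), so (rs⁵)⁻¹ = (rs⁵)⁷ = rs³.
Check: (rs⁵) · (rs³) → (rs⁵) · r = s⁵;   (s⁵) · s³ = e, giving e as required.

Answer: rs³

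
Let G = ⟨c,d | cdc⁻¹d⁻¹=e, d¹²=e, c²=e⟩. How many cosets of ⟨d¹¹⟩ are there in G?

First find ord(d¹¹) by computing successive powers:
  (d¹¹)¹ = d¹¹, (d¹¹)² = d¹⁰, (d¹¹)³ = d⁹, (d¹¹)⁴ = d⁸, (d¹¹)⁵ = d⁷, (d¹¹)⁶ = d⁶, (d¹¹)⁷ = d⁵, (d¹¹)⁸ = d⁴, (d¹¹)⁹ = d³, (d¹¹)¹⁰ = d², (d¹¹)¹¹ = d, (d¹¹)¹² = e.
So |⟨d¹¹⟩| = ord(d¹¹) = 12. With |G| = 24, by Lagrange [G : ⟨d¹¹⟩] = 24/12 = 2.

Answer: 2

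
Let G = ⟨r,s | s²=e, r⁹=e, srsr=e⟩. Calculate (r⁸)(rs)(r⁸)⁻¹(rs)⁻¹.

[(r⁸), (rs)] = (r⁸)·(rs)·(r⁸)⁻¹·(rs)⁻¹.
  (r⁸) · (rs) = s
  s · r = r⁸s
  (r⁸s) · (rs) = r⁷

Answer: r⁷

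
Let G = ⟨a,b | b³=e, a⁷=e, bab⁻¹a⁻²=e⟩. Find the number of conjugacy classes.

The conjugacy classes (representative and size) are:
  [e] (size 1), [a²] (size 3), [a⁵] (size 3), [b] (size 7), [b²] (size 7).
Class equation: 1 + 3 + 3 + 7 + 7 = 21 = |G|. So G has 5 conjugacy classes.

Answer: 5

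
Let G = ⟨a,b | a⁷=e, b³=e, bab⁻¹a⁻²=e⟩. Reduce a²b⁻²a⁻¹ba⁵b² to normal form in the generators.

Multiply left to right, reducing at each step:
  (a²) · b⁻² = a²b
  (a²b) · a⁻¹ = b
  b · b = b²
  (b²) · a⁵ = a⁶b²
  (a⁶b²) · b² = a⁶b

Answer: a⁶b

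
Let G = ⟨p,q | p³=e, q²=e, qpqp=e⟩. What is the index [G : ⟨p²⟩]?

First find ord(p²) by computing successive powers:
  (p²)¹ = p², (p²)² = p, (p²)³ = e.
So |⟨p²⟩| = ord(p²) = 3. With |G| = 6, by Lagrange [G : ⟨p²⟩] = 6/3 = 2.

Answer: 2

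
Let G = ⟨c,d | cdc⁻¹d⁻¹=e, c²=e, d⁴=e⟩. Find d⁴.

Compute successive powers of d, reducing at each step:
  d²: d · d = d²
  d³: (d²) · d = d³
  d⁴: (d³) · d = e

Answer: e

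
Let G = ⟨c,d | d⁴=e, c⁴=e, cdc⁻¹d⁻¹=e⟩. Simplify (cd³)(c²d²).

Compute (cd³) · (c²d²) by multiplying left to right and reducing via the relations at each step:
  (cd³) · c² = c³d³
  (c³d³) · d² = c³d

Answer: c³d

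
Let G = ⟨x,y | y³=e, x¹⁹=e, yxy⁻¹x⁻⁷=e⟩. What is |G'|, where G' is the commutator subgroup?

G' = [G, G] is generated by all commutators. The generator-pair commutators are: [x, y] = x¹³.
The subgroup they normally generate is {e, x, x², x³, x⁴, x⁵, x⁶, x⁷, x⁸, x⁹, x¹⁰, x¹¹, x¹², x¹³, x¹⁴, x¹⁵, x¹⁶, x¹⁷, x¹⁸}, of order 19.
Check: |G/G'| = 57/19 = 3 is the order of the abelianisation.

Answer: 19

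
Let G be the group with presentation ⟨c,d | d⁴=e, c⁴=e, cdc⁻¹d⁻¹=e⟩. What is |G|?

Enumerate words in the generators, reducing via the relations: the distinct elements are
  {c, d, e, cd, c², c³, d², d³, cd², cd³, c²d, c³d, c²d², c²d³, c³d², c³d³}.
No further products give new elements, so |G| = 16.

Answer: 16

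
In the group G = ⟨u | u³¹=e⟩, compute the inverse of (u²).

The order of (u²) is 31 (smallest k with (u²)ᵏ = e), so (u²)⁻¹ = (u²)³⁰ = u²⁹.
Check: (u²) · (u²⁹) → (u²) · u²⁹ = e, giving e as required.

Answer: u²⁹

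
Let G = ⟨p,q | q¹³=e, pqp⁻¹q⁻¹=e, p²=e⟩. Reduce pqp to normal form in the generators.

Multiply left to right, reducing at each step:
  p · q = pq
  (pq) · p = q

Answer: q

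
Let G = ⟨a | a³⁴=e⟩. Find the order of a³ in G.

Compute successive powers until reaching e:
  (a³)¹ = a³, (a³)² = a⁶, (a³)³ = a⁹, (a³)⁴ = a¹², (a³)⁵ = a¹⁵, (a³)⁶ = a¹⁸, (a³)⁷ = a²¹, (a³)⁸ = a²⁴, (a³)⁹ = a²⁷, (a³)¹⁰ = a³⁰, (a³)¹¹ = a³³, (a³)¹² = a², (a³)¹³ = a⁵, (a³)¹⁴ = a⁸, (a³)¹⁵ = a¹¹, (a³)¹⁶ = a¹⁴, (a³)¹⁷ = a¹⁷, (a³)¹⁸ = a²⁰, (a³)¹⁹ = a²³, (a³)²⁰ = a²⁶, (a³)²¹ = a²⁹, (a³)²² = a³², (a³)²³ = a, (a³)²⁴ = a⁴, (a³)²⁵ = a⁷, (a³)²⁶ = a¹⁰, (a³)²⁷ = a¹³, (a³)²⁸ = a¹⁶, (a³)²⁹ = a¹⁹, (a³)³⁰ = a²², (a³)³¹ = a²⁵, (a³)³² = a²⁸, (a³)³³ = a³¹, (a³)³⁴ = e.
The smallest positive k with (a³)ᵏ = e is 34.

Answer: 34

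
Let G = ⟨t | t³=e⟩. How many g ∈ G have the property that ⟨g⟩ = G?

G is cyclic of order 3. An element generates G iff its order is 3, and a cyclic group of order 3 has exactly φ(3) = 2 such elements.

Answer: 2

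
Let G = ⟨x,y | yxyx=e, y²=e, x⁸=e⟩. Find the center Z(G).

An element z ∈ Z(G) iff z commutes with every generator.
For example x⁴ is central: (x⁴)·x = x⁵ = x·(x⁴); (x⁴)·y = x⁴y = y·(x⁴).
Whereas x ∉ Z(G) since x·y = xy ≠ x⁷y = y·x.
Checking each of the 16 elements this way gives Z(G) = {e, x⁴}, of order 2.

Answer: {e, x⁴}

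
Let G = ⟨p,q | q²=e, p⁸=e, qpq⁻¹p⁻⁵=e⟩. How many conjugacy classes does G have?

The conjugacy classes (representative and size) are:
  [e] (size 1), [p⁵] (size 2), [p²] (size 1), [p⁷] (size 2), [p⁴] (size 1), [p⁶] (size 1), [q] (size 2), [p⁵q] (size 2), [p²q] (size 2), [p³q] (size 2).
Class equation: 1 + 2 + 1 + 2 + 1 + 1 + 2 + 2 + 2 + 2 = 16 = |G|. So G has 10 conjugacy classes.

Answer: 10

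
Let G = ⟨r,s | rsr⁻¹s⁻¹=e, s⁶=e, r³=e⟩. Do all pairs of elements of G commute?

Each pair of generators commutes: r·s = rs = s·r. Since the generators pairwise commute, every element of G commutes with every other, so G is abelian.

Answer: Yes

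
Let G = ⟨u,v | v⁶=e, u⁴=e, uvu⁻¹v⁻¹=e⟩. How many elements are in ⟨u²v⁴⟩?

|⟨u²v⁴⟩| equals the order of u²v⁴. Compute successive powers until reaching e:
  (u²v⁴)¹ = u²v⁴, (u²v⁴)² = v², (u²v⁴)³ = u², (u²v⁴)⁴ = v⁴, (u²v⁴)⁵ = u²v², (u²v⁴)⁶ = e.
The smallest positive k with (u²v⁴)ᵏ = e is 6, so |⟨u²v⁴⟩| = 6.

Answer: 6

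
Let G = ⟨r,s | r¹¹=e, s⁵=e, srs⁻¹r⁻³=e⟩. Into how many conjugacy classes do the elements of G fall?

The conjugacy classes (representative and size) are:
  [e] (size 1), [r³] (size 5), [r⁶] (size 5), [r⁷s] (size 11), [r⁹s²] (size 11), [r⁷s³] (size 11), [r⁷s⁴] (size 11).
Class equation: 1 + 5 + 5 + 11 + 11 + 11 + 11 = 55 = |G|. So G has 7 conjugacy classes.

Answer: 7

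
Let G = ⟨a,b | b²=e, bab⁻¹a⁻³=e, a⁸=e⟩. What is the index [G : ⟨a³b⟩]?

First find ord(a³b) by computing successive powers:
  (a³b)¹ = a³b, (a³b)² = a⁴, (a³b)³ = a⁷b, (a³b)⁴ = e.
So |⟨a³b⟩| = ord(a³b) = 4. With |G| = 16, by Lagrange [G : ⟨a³b⟩] = 16/4 = 4.

Answer: 4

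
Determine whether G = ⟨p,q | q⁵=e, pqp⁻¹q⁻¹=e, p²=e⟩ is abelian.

Each pair of generators commutes: p·q = pq = q·p. Since the generators pairwise commute, every element of G commutes with every other, so G is abelian.

Answer: Yes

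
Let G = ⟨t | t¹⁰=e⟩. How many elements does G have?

G is generated by a single element, so G is cyclic. The relator gives t¹⁰ = e and no smaller power is forced to be e, so the 10 powers {e, t, t², t³, t⁴, t⁵, t⁶, t⁷, t⁸, t⁹} are distinct. Hence |G| = 10.

Answer: 10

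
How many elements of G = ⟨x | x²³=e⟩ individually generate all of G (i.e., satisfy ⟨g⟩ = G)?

G is cyclic of order 23. An element generates G iff its order is 23, and a cyclic group of order 23 has exactly φ(23) = 22 such elements.

Answer: 22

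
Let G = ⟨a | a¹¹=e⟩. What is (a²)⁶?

Compute successive powers of (a²), reducing at each step:
  (a²)²: (a²) · a² = a⁴
  (a²)³: (a⁴) · a² = a⁶
  (a²)⁴: (a⁶) · a² = a⁸
  (a²)⁵: (a⁸) · a² = a¹⁰
  (a²)⁶: (a¹⁰) · a² = a

Answer: a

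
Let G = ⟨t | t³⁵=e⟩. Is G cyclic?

|G| = 35. The element t has order 35 (its powers give 35 distinct elements), so ⟨t⟩ = G and G is cyclic.

Answer: Yes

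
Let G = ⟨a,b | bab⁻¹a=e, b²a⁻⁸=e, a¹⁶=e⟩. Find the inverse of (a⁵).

The order of (a⁵) is 16 (smallest k with (a⁵)ᵏ = e), so (a⁵)⁻¹ = (a⁵)¹⁵ = a¹¹.
Check: (a⁵) · (a¹¹) → (a⁵) · a¹¹ = e, giving e as required.

Answer: a¹¹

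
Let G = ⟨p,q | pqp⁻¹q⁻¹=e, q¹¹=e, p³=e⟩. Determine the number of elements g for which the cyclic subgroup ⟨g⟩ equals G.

G is cyclic of order 33. An element generates G iff its order is 33, and a cyclic group of order 33 has exactly φ(33) = 20 such elements.

Answer: 20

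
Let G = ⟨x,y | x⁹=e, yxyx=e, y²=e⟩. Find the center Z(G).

An element z ∈ Z(G) iff z commutes with every generator.
For example e is central: e·x = x = x·e; e·y = y = y·e.
Whereas x ∉ Z(G) since x·y = xy ≠ x⁸y = y·x.
Checking each of the 18 elements this way gives Z(G) = {e}, of order 1.

Answer: {e}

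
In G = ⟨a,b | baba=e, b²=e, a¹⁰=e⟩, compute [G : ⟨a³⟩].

First find ord(a³) by computing successive powers:
  (a³)¹ = a³, (a³)² = a⁶, (a³)³ = a⁹, (a³)⁴ = a², (a³)⁵ = a⁵, (a³)⁶ = a⁸, (a³)⁷ = a, (a³)⁸ = a⁴, (a³)⁹ = a⁷, (a³)¹⁰ = e.
So |⟨a³⟩| = ord(a³) = 10. With |G| = 20, by Lagrange [G : ⟨a³⟩] = 20/10 = 2.

Answer: 2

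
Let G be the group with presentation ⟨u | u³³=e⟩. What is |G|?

G is generated by a single element, so G is cyclic. The relator gives u³³ = e and no smaller power is forced to be e, so the 33 powers {e, u, u², u³, u⁴, u⁵, u⁶, u⁷, u⁸, u⁹, u²², u²³, u²¹, u²⁰, u²⁴, u²⁵, u²⁶, u²⁷, u²⁸, u²⁹, u³², u³¹, u³⁰, u¹², u¹³, u¹¹, u¹⁰, u¹⁴, u¹⁵, u¹⁶, u¹⁷, u¹⁸, u¹⁹} are distinct. Hence |G| = 33.

Answer: 33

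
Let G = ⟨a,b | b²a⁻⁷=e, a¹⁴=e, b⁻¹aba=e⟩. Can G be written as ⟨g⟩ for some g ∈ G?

Every cyclic group is abelian. But a·b = ab while b·a = a⁶b⁻¹, so a·b ≠ b·a and G is not abelian. Hence G is not cyclic.

Answer: No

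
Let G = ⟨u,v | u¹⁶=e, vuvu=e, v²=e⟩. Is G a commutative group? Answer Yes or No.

u·v = uv but v·u = u¹⁵v, so u·v ≠ v·u and G is not abelian.

Answer: No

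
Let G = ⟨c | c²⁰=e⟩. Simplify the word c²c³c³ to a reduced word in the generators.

Multiply left to right, reducing at each step:
  (c²) · c³ = c⁵
  (c⁵) · c³ = c⁸

Answer: c⁸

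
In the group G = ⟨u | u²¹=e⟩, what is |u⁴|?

Compute successive powers until reaching e:
  (u⁴)¹ = u⁴, (u⁴)² = u⁸, (u⁴)³ = u¹², (u⁴)⁴ = u¹⁶, (u⁴)⁵ = u²⁰, (u⁴)⁶ = u³, (u⁴)⁷ = u⁷, (u⁴)⁸ = u¹¹, (u⁴)⁹ = u¹⁵, (u⁴)¹⁰ = u¹⁹, (u⁴)¹¹ = u², (u⁴)¹² = u⁶, (u⁴)¹³ = u¹⁰, (u⁴)¹⁴ = u¹⁴, (u⁴)¹⁵ = u¹⁸, (u⁴)¹⁶ = u, (u⁴)¹⁷ = u⁵, (u⁴)¹⁸ = u⁹, (u⁴)¹⁹ = u¹³, (u⁴)²⁰ = u¹⁷, (u⁴)²¹ = e.
The smallest positive k with (u⁴)ᵏ = e is 21.

Answer: 21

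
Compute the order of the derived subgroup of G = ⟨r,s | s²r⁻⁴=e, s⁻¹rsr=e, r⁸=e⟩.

G' = [G, G] is generated by all commutators. The generator-pair commutators are: [r, s] = r².
The subgroup they normally generate is {e, r², r⁴, r⁶}, of order 4.
Check: |G/G'| = 16/4 = 4 is the order of the abelianisation.

Answer: 4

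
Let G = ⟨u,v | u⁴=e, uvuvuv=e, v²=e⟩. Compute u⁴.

Compute successive powers of u, reducing at each step:
  u²: u · u = u²
  u³: (u²) · u = u³
  u⁴: (u³) · u = e

Answer: e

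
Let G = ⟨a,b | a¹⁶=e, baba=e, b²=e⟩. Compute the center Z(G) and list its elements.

An element z ∈ Z(G) iff z commutes with every generator.
For example a⁸ is central: (a⁸)·a = a⁹ = a·(a⁸); (a⁸)·b = a⁸b = b·(a⁸).
Whereas a ∉ Z(G) since a·b = ab ≠ a¹⁵b = b·a.
Checking each of the 32 elements this way gives Z(G) = {e, a⁸}, of order 2.

Answer: {e, a⁸}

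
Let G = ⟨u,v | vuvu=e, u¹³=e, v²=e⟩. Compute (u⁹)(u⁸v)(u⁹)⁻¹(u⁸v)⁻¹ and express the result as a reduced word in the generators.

[(u⁹), (u⁸v)] = (u⁹)·(u⁸v)·(u⁹)⁻¹·(u⁸v)⁻¹.
  (u⁹) · (u⁸v) = u⁴v
  (u⁴v) · (u⁴) = v
  v · (u⁸v) = u⁵

Answer: u⁵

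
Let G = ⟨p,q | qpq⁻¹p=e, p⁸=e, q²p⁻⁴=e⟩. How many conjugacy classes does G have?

The conjugacy classes (representative and size) are:
  [e] (size 1), [p⁷] (size 2), [p²] (size 2), [p⁵] (size 2), [p⁴] (size 1), [p²q⁻¹] (size 4), [p³q] (size 4).
Class equation: 1 + 2 + 2 + 2 + 1 + 4 + 4 = 16 = |G|. So G has 7 conjugacy classes.

Answer: 7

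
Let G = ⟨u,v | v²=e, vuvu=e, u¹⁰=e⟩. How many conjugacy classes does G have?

The conjugacy classes (representative and size) are:
  [e] (size 1), [u] (size 2), [u²] (size 2), [u³] (size 2), [u⁴] (size 2), [u⁵] (size 1), [u²v] (size 5), [u³v] (size 5).
Class equation: 1 + 2 + 2 + 2 + 2 + 1 + 5 + 5 = 20 = |G|. So G has 8 conjugacy classes.

Answer: 8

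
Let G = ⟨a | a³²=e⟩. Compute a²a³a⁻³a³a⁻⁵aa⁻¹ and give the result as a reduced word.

Multiply left to right, reducing at each step:
  (a²) · a³ = a⁵
  (a⁵) · a⁻³ = a²
  (a²) · a³ = a⁵
  (a⁵) · a⁻⁵ = e
  e · a = a
  a · a⁻¹ = e

Answer: e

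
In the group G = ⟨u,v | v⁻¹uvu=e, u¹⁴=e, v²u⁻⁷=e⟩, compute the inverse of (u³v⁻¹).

The order of (u³v⁻¹) is 4 (smallest k with (u³v⁻¹)ᵏ = e), so (u³v⁻¹)⁻¹ = (u³v⁻¹)³ = u³v.
Check: (u³v⁻¹) · (u³v) → (u³v⁻¹) · u³ = v⁻¹;   (v⁻¹) · v = e, giving e as required.

Answer: u³v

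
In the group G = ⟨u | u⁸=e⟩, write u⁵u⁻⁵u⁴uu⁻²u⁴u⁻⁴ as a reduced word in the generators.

Multiply left to right, reducing at each step:
  (u⁵) · u⁻⁵ = e
  e · u⁴ = u⁴
  (u⁴) · u = u⁵
  (u⁵) · u⁻² = u³
  (u³) · u⁴ = u⁷
  (u⁷) · u⁻⁴ = u³

Answer: u³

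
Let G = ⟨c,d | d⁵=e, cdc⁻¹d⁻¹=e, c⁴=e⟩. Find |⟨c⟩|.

|⟨c⟩| equals the order of c. Compute successive powers until reaching e:
  c¹ = c, c² = c², c³ = c³, c⁴ = e.
The smallest positive k with cᵏ = e is 4, so |⟨c⟩| = 4.

Answer: 4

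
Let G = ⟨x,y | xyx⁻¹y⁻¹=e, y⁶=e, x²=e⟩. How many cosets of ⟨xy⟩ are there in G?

First find ord(xy) by computing successive powers:
  (xy)¹ = xy, (xy)² = y², (xy)³ = xy³, (xy)⁴ = y⁴, (xy)⁵ = xy⁵, (xy)⁶ = e.
So |⟨xy⟩| = ord(xy) = 6. With |G| = 12, by Lagrange [G : ⟨xy⟩] = 12/6 = 2.

Answer: 2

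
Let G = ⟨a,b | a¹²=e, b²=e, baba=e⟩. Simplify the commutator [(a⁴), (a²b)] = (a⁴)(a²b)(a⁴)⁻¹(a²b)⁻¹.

[(a⁴), (a²b)] = (a⁴)·(a²b)·(a⁴)⁻¹·(a²b)⁻¹.
  (a⁴) · (a²b) = a⁶b
  (a⁶b) · (a⁸) = a¹⁰b
  (a¹⁰b) · (a²b) = a⁸

Answer: a⁸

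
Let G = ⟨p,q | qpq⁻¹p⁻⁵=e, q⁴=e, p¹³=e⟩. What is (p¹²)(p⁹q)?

Compute (p¹²) · (p⁹q) by multiplying left to right and reducing via the relations at each step:
  (p¹²) · p⁹ = p⁸
  (p⁸) · q = p⁸q

Answer: p⁸q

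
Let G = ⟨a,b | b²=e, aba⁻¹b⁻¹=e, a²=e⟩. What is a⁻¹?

The order of a is 2 (smallest k with aᵏ = e), so a⁻¹ = a¹ = a.
Check: a · a → a · a = e, giving e as required.

Answer: a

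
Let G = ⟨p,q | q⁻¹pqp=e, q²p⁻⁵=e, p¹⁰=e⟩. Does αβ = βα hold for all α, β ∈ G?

p·q = pq but q·p = p⁴q⁻¹, so p·q ≠ q·p and G is not abelian.

Answer: No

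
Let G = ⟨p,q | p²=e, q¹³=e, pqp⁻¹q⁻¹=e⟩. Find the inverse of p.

The order of p is 2 (smallest k with pᵏ = e), so p⁻¹ = p¹ = p.
Check: p · p → p · p = e, giving e as required.

Answer: p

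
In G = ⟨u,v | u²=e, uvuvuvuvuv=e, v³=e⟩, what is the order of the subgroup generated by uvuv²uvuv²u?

|⟨uvuv²uvuv²u⟩| equals the order of uvuv²uvuv²u. Compute successive powers until reaching e:
  (uvuv²uvuv²u)¹ = uvuv²uvuv²u, (uvuv²uvuv²u)² = e.
The smallest positive k with (uvuv²uvuv²u)ᵏ = e is 2, so |⟨uvuv²uvuv²u⟩| = 2.

Answer: 2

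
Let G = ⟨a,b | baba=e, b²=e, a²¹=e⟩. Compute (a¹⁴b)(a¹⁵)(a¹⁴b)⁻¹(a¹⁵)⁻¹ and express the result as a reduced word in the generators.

[(a¹⁴b), (a¹⁵)] = (a¹⁴b)·(a¹⁵)·(a¹⁴b)⁻¹·(a¹⁵)⁻¹.
  (a¹⁴b) · (a¹⁵) = a²⁰b
  (a²⁰b) · (a¹⁴b) = a⁶
  (a⁶) · (a⁶) = a¹²

Answer: a¹²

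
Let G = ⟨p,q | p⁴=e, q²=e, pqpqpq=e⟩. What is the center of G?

An element z ∈ Z(G) iff z commutes with every generator.
For example e is central: e·p = p = p·e; e·q = q = q·e.
Whereas p ∉ Z(G) since p·q = pq ≠ qp = q·p.
Checking each of the 24 elements this way gives Z(G) = {e}, of order 1.

Answer: {e}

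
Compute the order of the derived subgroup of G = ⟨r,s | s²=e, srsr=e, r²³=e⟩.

G' = [G, G] is generated by all commutators. The generator-pair commutators are: [r, s] = r².
The subgroup they normally generate is {e, r, r², r³, r⁴, r⁵, r⁶, r⁷, r⁸, r⁹, r¹⁰, r¹¹, r¹², r¹³, r¹⁴, r¹⁵, r¹⁶, r¹⁷, r¹⁸, r¹⁹, r²⁰, r²¹, r²²}, of order 23.
Check: |G/G'| = 46/23 = 2 is the order of the abelianisation.

Answer: 23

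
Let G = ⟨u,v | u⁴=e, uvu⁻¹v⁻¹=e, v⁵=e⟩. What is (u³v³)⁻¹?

The order of (u³v³) is 20 (smallest k with (u³v³)ᵏ = e), so (u³v³)⁻¹ = (u³v³)¹⁹ = uv².
Check: (u³v³) · (uv²) → (u³v³) · u = v³;   (v³) · v² = e, giving e as required.

Answer: uv²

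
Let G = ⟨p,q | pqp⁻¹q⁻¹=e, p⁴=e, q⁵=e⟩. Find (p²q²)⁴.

Compute successive powers of (p²q²), reducing at each step:
  (p²q²)²: (p²q²) · p² = q²;   (q²) · q² = q⁴
  (p²q²)³: (q⁴) · p² = p²q⁴;   (p²q⁴) · q² = p²q
  (p²q²)⁴: (p²q) · p² = q;   q · q² = q³

Answer: q³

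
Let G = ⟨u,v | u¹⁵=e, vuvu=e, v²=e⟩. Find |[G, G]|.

G' = [G, G] is generated by all commutators. The generator-pair commutators are: [u, v] = u².
The subgroup they normally generate is {e, u, u², u³, u⁴, u⁵, u⁶, u⁷, u⁸, u⁹, u¹⁰, u¹¹, u¹², u¹³, u¹⁴}, of order 15.
Check: |G/G'| = 30/15 = 2 is the order of the abelianisation.

Answer: 15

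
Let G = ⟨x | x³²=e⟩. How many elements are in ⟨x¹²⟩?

|⟨x¹²⟩| equals the order of x¹². Compute successive powers until reaching e:
  (x¹²)¹ = x¹², (x¹²)² = x²⁴, (x¹²)³ = x⁴, (x¹²)⁴ = x¹⁶, (x¹²)⁵ = x²⁸, (x¹²)⁶ = x⁸, (x¹²)⁷ = x²⁰, (x¹²)⁸ = e.
The smallest positive k with (x¹²)ᵏ = e is 8, so |⟨x¹²⟩| = 8.

Answer: 8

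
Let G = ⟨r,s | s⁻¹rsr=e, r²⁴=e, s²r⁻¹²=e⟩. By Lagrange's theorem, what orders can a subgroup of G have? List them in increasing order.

|G| = 48 = 2⁴ · 3. By Lagrange's theorem the order of any subgroup divides 48; the divisors of 48 are 1, 2, 3, 4, 6, 8, 12, 16, 24, 48.

Answer: 1, 2, 3, 4, 6, 8, 12, 16, 24, 48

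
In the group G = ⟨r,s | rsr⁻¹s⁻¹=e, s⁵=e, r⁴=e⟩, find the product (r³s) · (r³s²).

Compute (r³s) · (r³s²) by multiplying left to right and reducing via the relations at each step:
  (r³s) · r³ = r²s
  (r²s) · s² = r²s³

Answer: r²s³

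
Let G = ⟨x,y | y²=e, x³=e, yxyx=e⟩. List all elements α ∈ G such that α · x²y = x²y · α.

⟨x²y⟩ ⊆ C_G(x²y) since powers of x²y commute with x²y; so |C_G(x²y)| ≥ |⟨x²y⟩| = 2.
By orbit–stabilizer, |C_G(x²y)| = |G| / |conj. class of x²y| = 6 / 3 = 2.
The 2 elements commuting with x²y are {e, x²y}.

Answer: {e, x²y}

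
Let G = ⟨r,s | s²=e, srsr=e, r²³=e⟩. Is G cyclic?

Every cyclic group is abelian. But r·s = rs while s·r = r²²s, so r·s ≠ s·r and G is not abelian. Hence G is not cyclic.

Answer: No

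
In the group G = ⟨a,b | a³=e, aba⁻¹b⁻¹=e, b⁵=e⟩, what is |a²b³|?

Compute successive powers until reaching e:
  (a²b³)¹ = a²b³, (a²b³)² = ab, (a²b³)³ = b⁴, (a²b³)⁴ = a²b², (a²b³)⁵ = a, (a²b³)⁶ = b³, (a²b³)⁷ = a²b, (a²b³)⁸ = ab⁴, (a²b³)⁹ = b², (a²b³)¹⁰ = a², (a²b³)¹¹ = ab³, (a²b³)¹² = b, (a²b³)¹³ = a²b⁴, (a²b³)¹⁴ = ab², (a²b³)¹⁵ = e.
The smallest positive k with (a²b³)ᵏ = e is 15.

Answer: 15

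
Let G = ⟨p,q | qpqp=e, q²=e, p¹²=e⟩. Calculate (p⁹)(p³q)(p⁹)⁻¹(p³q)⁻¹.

[(p⁹), (p³q)] = (p⁹)·(p³q)·(p⁹)⁻¹·(p³q)⁻¹.
  (p⁹) · (p³q) = q
  q · (p³) = p⁹q
  (p⁹q) · (p³q) = p⁶

Answer: p⁶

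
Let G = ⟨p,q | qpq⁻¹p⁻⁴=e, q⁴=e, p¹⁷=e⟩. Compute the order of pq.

Compute successive powers until reaching e:
  (pq)¹ = pq, (pq)² = p⁵q², (pq)³ = p⁴q³, (pq)⁴ = e.
The smallest positive k with (pq)ᵏ = e is 4.

Answer: 4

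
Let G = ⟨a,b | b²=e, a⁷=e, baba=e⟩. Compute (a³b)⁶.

Compute successive powers of (a³b), reducing at each step:
  (a³b)²: (a³b) · a³ = b;   b · b = e
  (a³b)³: e · a³ = a³;   (a³) · b = a³b
  (a³b)⁴: (a³b) · a³ = b;   b · b = e
  (a³b)⁵: e · a³ = a³;   (a³) · b = a³b
  (a³b)⁶: (a³b) · a³ = b;   b · b = e

Answer: e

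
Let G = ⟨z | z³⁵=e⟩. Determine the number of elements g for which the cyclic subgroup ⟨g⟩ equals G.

G is cyclic of order 35. An element generates G iff its order is 35, and a cyclic group of order 35 has exactly φ(35) = 24 such elements.

Answer: 24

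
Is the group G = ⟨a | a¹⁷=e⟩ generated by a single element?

|G| = 17. The element a has order 17 (its powers give 17 distinct elements), so ⟨a⟩ = G and G is cyclic.

Answer: Yes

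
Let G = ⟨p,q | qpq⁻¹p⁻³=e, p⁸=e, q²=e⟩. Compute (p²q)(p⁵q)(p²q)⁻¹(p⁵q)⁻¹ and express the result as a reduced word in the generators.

[(p²q), (p⁵q)] = (p²q)·(p⁵q)·(p²q)⁻¹·(p⁵q)⁻¹.
  (p²q) · (p⁵q) = p
  p · (p²q) = p³q
  (p³q) · (pq) = p⁶

Answer: p⁶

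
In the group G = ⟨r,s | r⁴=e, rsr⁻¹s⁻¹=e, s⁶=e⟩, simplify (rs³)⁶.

Compute successive powers of (rs³), reducing at each step:
  (rs³)²: (rs³) · r = r²s³;   (r²s³) · s³ = r²
  (rs³)³: (r²) · r = r³;   (r³) · s³ = r³s³
  (rs³)⁴: (r³s³) · r = s³;   (s³) · s³ = e
  (rs³)⁵: e · r = r;   r · s³ = rs³
  (rs³)⁶: (rs³) · r = r²s³;   (r²s³) · s³ = r²

Answer: r²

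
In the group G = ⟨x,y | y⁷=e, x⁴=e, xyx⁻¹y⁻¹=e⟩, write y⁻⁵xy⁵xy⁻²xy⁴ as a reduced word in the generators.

Multiply left to right, reducing at each step:
  (y²) · x = xy²
  (xy²) · y⁵ = x
  x · x = x²
  (x²) · y⁻² = x²y⁵
  (x²y⁵) · x = x³y⁵
  (x³y⁵) · y⁴ = x³y²

Answer: x³y²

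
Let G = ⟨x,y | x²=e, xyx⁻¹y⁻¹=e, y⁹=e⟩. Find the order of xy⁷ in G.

Compute successive powers until reaching e:
  (xy⁷)¹ = xy⁷, (xy⁷)² = y⁵, (xy⁷)³ = xy³, (xy⁷)⁴ = y, (xy⁷)⁵ = xy⁸, (xy⁷)⁶ = y⁶, (xy⁷)⁷ = xy⁴, (xy⁷)⁸ = y², (xy⁷)⁹ = x, (xy⁷)¹⁰ = y⁷, (xy⁷)¹¹ = xy⁵, (xy⁷)¹² = y³, (xy⁷)¹³ = xy, (xy⁷)¹⁴ = y⁸, (xy⁷)¹⁵ = xy⁶, (xy⁷)¹⁶ = y⁴, (xy⁷)¹⁷ = xy², (xy⁷)¹⁸ = e.
The smallest positive k with (xy⁷)ᵏ = e is 18.

Answer: 18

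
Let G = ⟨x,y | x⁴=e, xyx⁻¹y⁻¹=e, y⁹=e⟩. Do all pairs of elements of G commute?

Each pair of generators commutes: x·y = xy = y·x. Since the generators pairwise commute, every element of G commutes with every other, so G is abelian.

Answer: Yes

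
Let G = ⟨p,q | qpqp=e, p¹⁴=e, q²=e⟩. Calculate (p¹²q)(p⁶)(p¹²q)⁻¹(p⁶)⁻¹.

[(p¹²q), (p⁶)] = (p¹²q)·(p⁶)·(p¹²q)⁻¹·(p⁶)⁻¹.
  (p¹²q) · (p⁶) = p⁶q
  (p⁶q) · (p¹²q) = p⁸
  (p⁸) · (p⁸) = p²

Answer: p²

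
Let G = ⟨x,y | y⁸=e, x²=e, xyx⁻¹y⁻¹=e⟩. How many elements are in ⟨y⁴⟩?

|⟨y⁴⟩| equals the order of y⁴. Compute successive powers until reaching e:
  (y⁴)¹ = y⁴, (y⁴)² = e.
The smallest positive k with (y⁴)ᵏ = e is 2, so |⟨y⁴⟩| = 2.

Answer: 2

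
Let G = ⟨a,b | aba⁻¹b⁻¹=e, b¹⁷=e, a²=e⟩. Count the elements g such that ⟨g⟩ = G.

G is cyclic of order 34. An element generates G iff its order is 34, and a cyclic group of order 34 has exactly φ(34) = 16 such elements.

Answer: 16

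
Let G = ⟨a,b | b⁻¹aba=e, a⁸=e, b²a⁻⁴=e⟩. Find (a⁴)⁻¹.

The order of (a⁴) is 2 (smallest k with (a⁴)ᵏ = e), so (a⁴)⁻¹ = (a⁴)¹ = a⁴.
Check: (a⁴) · (a⁴) → (a⁴) · a⁴ = e, giving e as required.

Answer: a⁴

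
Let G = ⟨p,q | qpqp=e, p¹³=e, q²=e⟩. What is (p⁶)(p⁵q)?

Compute (p⁶) · (p⁵q) by multiplying left to right and reducing via the relations at each step:
  (p⁶) · p⁵ = p¹¹
  (p¹¹) · q = p¹¹q

Answer: p¹¹q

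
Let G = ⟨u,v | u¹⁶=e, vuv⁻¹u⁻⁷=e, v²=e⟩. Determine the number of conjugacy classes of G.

The conjugacy classes (representative and size) are:
  [e] (size 1), [u] (size 2), [u¹⁴] (size 2), [u³] (size 2), [u⁴] (size 2), [u¹⁰] (size 2), [u⁸] (size 1), [u⁹] (size 2), [u¹¹] (size 2), [u¹⁰v] (size 8), [uv] (size 8).
Class equation: 1 + 2 + 2 + 2 + 2 + 2 + 1 + 2 + 2 + 8 + 8 = 32 = |G|. So G has 11 conjugacy classes.

Answer: 11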